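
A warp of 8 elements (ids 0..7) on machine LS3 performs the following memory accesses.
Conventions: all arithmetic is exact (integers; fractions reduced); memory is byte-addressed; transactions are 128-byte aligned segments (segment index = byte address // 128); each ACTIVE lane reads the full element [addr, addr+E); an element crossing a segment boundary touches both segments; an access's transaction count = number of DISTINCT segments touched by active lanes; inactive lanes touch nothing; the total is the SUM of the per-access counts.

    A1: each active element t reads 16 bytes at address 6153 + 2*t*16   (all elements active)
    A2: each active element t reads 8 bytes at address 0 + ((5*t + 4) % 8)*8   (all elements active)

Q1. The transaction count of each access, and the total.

A1: 2 transactions
A2: 1 transaction

Answer: 2,1; total 3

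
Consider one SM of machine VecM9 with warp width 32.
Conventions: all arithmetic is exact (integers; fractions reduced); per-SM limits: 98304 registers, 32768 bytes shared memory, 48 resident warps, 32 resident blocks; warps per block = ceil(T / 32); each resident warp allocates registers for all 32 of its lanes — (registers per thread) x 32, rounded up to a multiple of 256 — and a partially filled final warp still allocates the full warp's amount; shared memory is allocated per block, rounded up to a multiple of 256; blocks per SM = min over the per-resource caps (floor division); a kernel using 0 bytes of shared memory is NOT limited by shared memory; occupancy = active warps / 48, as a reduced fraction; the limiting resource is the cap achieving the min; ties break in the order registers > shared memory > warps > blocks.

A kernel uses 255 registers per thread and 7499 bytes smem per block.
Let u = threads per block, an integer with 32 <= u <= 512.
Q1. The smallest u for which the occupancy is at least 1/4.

Answer: u = 65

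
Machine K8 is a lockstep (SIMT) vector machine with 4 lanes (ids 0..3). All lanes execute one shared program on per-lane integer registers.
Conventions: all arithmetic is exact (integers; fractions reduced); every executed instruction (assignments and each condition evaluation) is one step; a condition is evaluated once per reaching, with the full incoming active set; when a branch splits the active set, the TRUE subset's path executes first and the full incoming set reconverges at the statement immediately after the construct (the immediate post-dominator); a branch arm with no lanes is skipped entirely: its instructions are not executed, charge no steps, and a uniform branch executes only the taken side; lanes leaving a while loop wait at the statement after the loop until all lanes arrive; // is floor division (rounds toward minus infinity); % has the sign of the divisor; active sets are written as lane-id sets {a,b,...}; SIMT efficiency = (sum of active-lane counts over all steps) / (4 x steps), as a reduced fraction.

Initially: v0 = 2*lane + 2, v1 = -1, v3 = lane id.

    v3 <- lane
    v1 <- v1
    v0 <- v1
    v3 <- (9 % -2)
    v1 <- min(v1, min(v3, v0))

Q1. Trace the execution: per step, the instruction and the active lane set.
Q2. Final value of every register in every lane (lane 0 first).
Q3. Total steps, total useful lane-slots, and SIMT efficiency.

step 0: v3 <- lane                   {0,1,2,3}
step 1: v1 <- v1                     {0,1,2,3}
step 2: v0 <- v1                     {0,1,2,3}
step 3: v3 <- (9 % -2)               {0,1,2,3}
step 4: v1 <- min(v1, min(v3, v0))   {0,1,2,3}

Answer: 5 steps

v0: -1,-1,-1,-1
v1: -1,-1,-1,-1
v3: -1,-1,-1,-1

steps = 5; useful = 20; efficiency = 20/20 = 1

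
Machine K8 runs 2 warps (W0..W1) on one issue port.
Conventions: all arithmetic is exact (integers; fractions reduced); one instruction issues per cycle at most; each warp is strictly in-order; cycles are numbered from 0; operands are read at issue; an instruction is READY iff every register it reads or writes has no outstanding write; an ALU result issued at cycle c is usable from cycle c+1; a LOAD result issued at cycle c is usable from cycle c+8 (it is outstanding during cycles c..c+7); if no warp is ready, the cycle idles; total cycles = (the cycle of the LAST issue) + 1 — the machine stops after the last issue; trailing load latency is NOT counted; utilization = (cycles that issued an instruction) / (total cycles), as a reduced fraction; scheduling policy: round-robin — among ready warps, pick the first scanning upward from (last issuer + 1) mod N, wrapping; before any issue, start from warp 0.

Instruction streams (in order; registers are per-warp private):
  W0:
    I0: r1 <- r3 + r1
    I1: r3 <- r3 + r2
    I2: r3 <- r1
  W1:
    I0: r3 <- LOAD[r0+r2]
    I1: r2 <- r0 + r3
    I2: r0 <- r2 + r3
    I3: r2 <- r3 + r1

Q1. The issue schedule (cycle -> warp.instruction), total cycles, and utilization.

cycle 0: W0.I0
cycle 1: W1.I0
cycle 2: W0.I1
cycle 3: W0.I2
cycle 4: idle
cycle 5: idle
cycle 6: idle
cycle 7: idle
cycle 8: idle
cycle 9: W1.I1
cycle 10: W1.I2
cycle 11: W1.I3

Answer: 12 cycles, utilization 7/12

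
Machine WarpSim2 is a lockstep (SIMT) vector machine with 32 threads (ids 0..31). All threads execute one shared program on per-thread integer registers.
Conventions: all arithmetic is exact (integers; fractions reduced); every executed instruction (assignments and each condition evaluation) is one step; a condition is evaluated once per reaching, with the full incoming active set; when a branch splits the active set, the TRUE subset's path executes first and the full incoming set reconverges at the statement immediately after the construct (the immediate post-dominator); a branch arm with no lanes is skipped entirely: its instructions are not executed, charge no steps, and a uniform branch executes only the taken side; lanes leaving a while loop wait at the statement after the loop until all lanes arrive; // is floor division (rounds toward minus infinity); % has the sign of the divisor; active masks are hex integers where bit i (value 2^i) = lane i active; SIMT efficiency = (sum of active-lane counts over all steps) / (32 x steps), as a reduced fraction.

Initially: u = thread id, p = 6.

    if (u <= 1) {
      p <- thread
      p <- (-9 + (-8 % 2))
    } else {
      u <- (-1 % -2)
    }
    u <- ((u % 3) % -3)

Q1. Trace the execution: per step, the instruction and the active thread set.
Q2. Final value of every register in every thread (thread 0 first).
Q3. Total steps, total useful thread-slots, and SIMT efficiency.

step 0: eval (u <= 1)                0xffffffff
step 1: p <- thread                  0x00000003
step 2: p <- (-9 + (-8 % 2))         0x00000003
step 3: u <- (-1 % -2)               0xfffffffc
step 4: u <- ((u % 3) % -3)          0xffffffff

Answer: 5 steps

u: 0,-2,-1,-1,-1,-1,-1,-1,-1,-1,-1,-1,-1,-1,-1,-1,-1,-1,-1,-1,-1,-1,-1,-1,-1,-1,-1,-1,-1,-1,-1,-1
p: -9,-9,6,6,6,6,6,6,6,6,6,6,6,6,6,6,6,6,6,6,6,6,6,6,6,6,6,6,6,6,6,6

steps = 5; useful = 98; efficiency = 98/160 = 49/80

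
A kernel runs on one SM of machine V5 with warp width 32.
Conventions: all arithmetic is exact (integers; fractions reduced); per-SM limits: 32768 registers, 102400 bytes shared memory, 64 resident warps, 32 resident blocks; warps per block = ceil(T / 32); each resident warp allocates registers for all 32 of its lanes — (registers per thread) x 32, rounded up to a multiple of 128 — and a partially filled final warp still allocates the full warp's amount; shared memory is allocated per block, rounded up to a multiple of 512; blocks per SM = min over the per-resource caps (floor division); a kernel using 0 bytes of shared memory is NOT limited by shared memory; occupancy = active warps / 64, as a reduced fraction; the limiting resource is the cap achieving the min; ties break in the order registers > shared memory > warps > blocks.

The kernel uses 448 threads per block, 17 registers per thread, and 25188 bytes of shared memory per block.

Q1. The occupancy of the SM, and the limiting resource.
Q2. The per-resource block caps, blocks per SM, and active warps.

Answer: occupancy 21/32, limited by registers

registers: 3 blocks
shared memory: 4 blocks
warps: 4 blocks
blocks: 32 blocks

Answer: 3 blocks, 42 active warps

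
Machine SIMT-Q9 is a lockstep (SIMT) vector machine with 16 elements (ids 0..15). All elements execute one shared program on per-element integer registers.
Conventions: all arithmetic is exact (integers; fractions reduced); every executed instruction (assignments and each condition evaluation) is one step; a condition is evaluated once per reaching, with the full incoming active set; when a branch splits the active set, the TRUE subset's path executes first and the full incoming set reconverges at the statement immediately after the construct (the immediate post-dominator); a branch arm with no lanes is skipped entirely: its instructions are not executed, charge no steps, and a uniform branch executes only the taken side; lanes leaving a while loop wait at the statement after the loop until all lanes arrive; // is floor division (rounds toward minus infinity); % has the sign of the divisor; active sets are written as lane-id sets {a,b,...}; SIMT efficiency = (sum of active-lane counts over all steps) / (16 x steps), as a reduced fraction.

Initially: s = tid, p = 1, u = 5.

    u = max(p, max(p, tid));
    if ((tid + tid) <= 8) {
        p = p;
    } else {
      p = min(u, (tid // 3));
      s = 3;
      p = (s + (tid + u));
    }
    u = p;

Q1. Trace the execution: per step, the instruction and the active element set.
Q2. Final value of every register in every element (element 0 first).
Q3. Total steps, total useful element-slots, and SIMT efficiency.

step 0: u <- max(p, max(p, tid))     {0,1,2,3,4,5,6,7,8,9,10,11,12,13,14,15}
step 1: eval ((tid + tid) <= 8)      {0,1,2,3,4,5,6,7,8,9,10,11,12,13,14,15}
step 2: p <- p                       {0,1,2,3,4}
step 3: p <- min(u, (tid // 3))      {5,6,7,8,9,10,11,12,13,14,15}
step 4: s <- 3                       {5,6,7,8,9,10,11,12,13,14,15}
step 5: p <- (s + (tid + u))         {5,6,7,8,9,10,11,12,13,14,15}
step 6: u <- p                       {0,1,2,3,4,5,6,7,8,9,10,11,12,13,14,15}

Answer: 7 steps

s: 0,1,2,3,4,3,3,3,3,3,3,3,3,3,3,3
p: 1,1,1,1,1,13,15,17,19,21,23,25,27,29,31,33
u: 1,1,1,1,1,13,15,17,19,21,23,25,27,29,31,33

steps = 7; useful = 86; efficiency = 86/112 = 43/56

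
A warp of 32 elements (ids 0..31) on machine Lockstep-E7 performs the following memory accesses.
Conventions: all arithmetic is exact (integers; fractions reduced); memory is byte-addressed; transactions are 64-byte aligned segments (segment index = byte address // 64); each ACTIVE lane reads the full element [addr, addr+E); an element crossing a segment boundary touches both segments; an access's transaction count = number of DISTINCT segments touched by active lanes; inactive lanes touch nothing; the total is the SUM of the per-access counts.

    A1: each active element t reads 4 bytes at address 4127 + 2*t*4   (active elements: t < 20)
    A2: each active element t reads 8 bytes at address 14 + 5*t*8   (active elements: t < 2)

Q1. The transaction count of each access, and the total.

A1: 3 transactions
A2: 1 transaction

Answer: 3,1; total 4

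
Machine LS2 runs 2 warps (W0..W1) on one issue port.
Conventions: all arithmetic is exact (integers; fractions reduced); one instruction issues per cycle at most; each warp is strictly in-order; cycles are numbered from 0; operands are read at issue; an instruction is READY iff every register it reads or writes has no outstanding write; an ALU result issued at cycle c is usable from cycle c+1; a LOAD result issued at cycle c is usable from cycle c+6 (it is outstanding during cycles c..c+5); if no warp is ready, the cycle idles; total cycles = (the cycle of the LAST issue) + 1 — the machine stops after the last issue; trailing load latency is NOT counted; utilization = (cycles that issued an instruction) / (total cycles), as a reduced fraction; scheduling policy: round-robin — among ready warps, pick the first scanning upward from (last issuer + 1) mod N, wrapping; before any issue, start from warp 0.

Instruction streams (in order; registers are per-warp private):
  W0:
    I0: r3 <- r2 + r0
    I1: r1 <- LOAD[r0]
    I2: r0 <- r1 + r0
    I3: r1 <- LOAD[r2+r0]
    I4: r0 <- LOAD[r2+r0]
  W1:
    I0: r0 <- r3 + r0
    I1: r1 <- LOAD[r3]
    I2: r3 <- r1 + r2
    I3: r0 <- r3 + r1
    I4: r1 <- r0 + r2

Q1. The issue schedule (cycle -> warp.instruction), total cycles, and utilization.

cycle 0: W0.I0
cycle 1: W1.I0
cycle 2: W0.I1
cycle 3: W1.I1
cycle 4: idle
cycle 5: idle
cycle 6: idle
cycle 7: idle
cycle 8: W0.I2
cycle 9: W1.I2
cycle 10: W0.I3
cycle 11: W1.I3
cycle 12: W0.I4
cycle 13: W1.I4

Answer: 14 cycles, utilization 5/7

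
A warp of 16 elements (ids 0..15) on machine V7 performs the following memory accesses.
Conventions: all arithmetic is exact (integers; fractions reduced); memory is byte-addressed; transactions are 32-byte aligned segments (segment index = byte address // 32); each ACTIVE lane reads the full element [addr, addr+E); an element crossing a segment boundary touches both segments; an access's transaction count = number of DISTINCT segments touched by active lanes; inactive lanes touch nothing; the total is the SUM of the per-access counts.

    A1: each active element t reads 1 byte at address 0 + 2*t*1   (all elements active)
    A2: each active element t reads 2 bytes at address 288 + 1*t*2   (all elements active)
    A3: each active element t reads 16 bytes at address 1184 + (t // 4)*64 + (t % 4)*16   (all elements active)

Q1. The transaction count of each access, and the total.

A1: 1 transaction
A2: 1 transaction
A3: 8 transactions

Answer: 1,1,8; total 10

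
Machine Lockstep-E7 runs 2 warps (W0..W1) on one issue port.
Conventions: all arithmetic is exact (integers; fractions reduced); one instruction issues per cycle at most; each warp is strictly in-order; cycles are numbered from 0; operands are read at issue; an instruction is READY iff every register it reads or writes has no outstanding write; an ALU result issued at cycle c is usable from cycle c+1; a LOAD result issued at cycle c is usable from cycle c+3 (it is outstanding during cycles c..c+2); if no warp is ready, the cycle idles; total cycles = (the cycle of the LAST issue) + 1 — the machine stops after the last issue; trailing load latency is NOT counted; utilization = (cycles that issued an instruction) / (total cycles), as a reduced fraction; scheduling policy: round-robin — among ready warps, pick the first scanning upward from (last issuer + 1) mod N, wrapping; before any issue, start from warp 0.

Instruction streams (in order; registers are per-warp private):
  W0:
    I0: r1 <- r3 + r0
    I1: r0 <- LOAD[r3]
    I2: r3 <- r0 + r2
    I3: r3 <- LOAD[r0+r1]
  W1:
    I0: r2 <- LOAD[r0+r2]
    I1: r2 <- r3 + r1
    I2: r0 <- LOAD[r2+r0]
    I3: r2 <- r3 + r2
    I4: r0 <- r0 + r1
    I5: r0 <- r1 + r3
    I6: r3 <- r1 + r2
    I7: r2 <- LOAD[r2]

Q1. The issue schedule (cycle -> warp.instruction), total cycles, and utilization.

cycle 0: W0.I0
cycle 1: W1.I0
cycle 2: W0.I1
cycle 3: idle
cycle 4: W1.I1
cycle 5: W0.I2
cycle 6: W1.I2
cycle 7: W0.I3
cycle 8: W1.I3
cycle 9: W1.I4
cycle 10: W1.I5
cycle 11: W1.I6
cycle 12: W1.I7

Answer: 13 cycles, utilization 12/13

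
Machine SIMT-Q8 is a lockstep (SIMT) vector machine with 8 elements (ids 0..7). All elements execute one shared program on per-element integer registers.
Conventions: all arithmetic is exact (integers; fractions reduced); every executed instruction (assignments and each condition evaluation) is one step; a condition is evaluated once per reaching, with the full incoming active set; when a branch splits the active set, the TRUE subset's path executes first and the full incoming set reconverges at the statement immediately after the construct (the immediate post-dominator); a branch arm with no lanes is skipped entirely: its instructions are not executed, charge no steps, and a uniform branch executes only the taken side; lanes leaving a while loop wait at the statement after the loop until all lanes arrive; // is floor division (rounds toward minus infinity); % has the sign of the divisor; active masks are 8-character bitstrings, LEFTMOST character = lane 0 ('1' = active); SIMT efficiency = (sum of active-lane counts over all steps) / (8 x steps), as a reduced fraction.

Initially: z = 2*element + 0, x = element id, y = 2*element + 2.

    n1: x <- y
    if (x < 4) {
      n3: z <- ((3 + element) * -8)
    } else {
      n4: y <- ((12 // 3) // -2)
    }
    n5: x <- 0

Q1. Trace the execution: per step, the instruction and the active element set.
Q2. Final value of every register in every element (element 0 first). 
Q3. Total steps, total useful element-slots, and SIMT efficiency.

step 0: x <- y                       11111111
step 1: eval (x < 4)                 11111111
step 2: z <- ((3 + element) * -8)    10000000
step 3: y <- ((12 // 3) // -2)       01111111
step 4: x <- 0                       11111111

Answer: 5 steps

z: -24,2,4,6,8,10,12,14
x: 0,0,0,0,0,0,0,0
y: 2,-2,-2,-2,-2,-2,-2,-2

steps = 5; useful = 32; efficiency = 32/40 = 4/5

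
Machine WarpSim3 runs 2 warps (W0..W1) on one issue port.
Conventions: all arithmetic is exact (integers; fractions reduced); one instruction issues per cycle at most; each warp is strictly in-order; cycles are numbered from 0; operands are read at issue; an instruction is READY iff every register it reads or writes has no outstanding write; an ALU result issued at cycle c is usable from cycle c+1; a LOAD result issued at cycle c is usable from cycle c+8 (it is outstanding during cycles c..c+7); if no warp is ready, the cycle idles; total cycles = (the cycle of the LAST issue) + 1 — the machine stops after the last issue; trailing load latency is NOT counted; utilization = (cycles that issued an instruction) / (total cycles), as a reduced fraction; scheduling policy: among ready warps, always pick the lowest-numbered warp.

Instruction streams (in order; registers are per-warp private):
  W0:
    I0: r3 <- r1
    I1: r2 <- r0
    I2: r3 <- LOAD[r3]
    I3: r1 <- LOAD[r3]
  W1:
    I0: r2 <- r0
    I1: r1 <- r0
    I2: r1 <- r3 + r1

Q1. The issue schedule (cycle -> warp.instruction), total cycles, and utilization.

cycle 0: W0.I0
cycle 1: W0.I1
cycle 2: W0.I2
cycle 3: W1.I0
cycle 4: W1.I1
cycle 5: W1.I2
cycle 6: idle
cycle 7: idle
cycle 8: idle
cycle 9: idle
cycle 10: W0.I3

Answer: 11 cycles, utilization 7/11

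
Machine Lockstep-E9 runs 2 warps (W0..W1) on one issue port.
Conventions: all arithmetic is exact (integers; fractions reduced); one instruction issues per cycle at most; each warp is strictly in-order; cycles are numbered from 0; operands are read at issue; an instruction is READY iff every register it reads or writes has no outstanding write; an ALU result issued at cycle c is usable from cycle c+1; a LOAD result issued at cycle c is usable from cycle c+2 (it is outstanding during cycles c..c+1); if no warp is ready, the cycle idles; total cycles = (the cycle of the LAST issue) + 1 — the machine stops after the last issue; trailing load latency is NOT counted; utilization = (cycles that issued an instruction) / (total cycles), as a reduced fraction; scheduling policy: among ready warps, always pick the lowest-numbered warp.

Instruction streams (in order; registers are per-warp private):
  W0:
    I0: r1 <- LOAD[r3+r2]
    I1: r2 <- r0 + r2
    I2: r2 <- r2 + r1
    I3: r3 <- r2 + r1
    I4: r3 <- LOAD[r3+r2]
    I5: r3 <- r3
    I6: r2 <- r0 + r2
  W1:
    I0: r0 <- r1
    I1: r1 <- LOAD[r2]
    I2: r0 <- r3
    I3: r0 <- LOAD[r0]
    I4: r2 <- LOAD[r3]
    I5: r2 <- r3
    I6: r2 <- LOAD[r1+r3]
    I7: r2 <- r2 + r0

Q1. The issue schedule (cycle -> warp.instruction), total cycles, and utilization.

cycle 0: W0.I0
cycle 1: W0.I1
cycle 2: W0.I2
cycle 3: W0.I3
cycle 4: W0.I4
cycle 5: W1.I0
cycle 6: W0.I5
cycle 7: W0.I6
cycle 8: W1.I1
cycle 9: W1.I2
cycle 10: W1.I3
cycle 11: W1.I4
cycle 12: idle
cycle 13: W1.I5
cycle 14: W1.I6
cycle 15: idle
cycle 16: W1.I7

Answer: 17 cycles, utilization 15/17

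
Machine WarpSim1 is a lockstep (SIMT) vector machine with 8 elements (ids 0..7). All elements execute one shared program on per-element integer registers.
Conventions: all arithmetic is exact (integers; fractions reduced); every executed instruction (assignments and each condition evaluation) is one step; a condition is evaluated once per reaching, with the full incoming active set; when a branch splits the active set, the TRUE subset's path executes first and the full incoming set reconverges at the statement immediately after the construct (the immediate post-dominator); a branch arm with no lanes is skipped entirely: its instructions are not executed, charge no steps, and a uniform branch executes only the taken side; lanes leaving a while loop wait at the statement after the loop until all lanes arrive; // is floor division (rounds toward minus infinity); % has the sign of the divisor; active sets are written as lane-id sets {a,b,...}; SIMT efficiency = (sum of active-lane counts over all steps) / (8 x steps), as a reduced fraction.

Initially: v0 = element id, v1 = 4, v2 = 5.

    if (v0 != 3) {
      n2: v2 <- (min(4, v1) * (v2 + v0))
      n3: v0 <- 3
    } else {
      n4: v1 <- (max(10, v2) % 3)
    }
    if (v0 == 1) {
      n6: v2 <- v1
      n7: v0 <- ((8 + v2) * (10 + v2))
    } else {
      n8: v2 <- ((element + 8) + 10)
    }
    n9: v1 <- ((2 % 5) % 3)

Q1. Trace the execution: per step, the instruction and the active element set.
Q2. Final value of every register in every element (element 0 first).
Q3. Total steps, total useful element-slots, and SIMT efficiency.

step 0: eval (v0 != 3)               {0,1,2,3,4,5,6,7}
step 1: v2 <- (min(4, v1) * (v2 + v0)) {0,1,2,4,5,6,7}
step 2: v0 <- 3                      {0,1,2,4,5,6,7}
step 3: v1 <- (max(10, v2) % 3)      {3}
step 4: eval (v0 == 1)               {0,1,2,3,4,5,6,7}
step 5: v2 <- ((element + 8) + 10)   {0,1,2,3,4,5,6,7}
step 6: v1 <- ((2 % 5) % 3)          {0,1,2,3,4,5,6,7}

Answer: 7 steps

v0: 3,3,3,3,3,3,3,3
v1: 2,2,2,2,2,2,2,2
v2: 18,19,20,21,22,23,24,25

steps = 7; useful = 47; efficiency = 47/56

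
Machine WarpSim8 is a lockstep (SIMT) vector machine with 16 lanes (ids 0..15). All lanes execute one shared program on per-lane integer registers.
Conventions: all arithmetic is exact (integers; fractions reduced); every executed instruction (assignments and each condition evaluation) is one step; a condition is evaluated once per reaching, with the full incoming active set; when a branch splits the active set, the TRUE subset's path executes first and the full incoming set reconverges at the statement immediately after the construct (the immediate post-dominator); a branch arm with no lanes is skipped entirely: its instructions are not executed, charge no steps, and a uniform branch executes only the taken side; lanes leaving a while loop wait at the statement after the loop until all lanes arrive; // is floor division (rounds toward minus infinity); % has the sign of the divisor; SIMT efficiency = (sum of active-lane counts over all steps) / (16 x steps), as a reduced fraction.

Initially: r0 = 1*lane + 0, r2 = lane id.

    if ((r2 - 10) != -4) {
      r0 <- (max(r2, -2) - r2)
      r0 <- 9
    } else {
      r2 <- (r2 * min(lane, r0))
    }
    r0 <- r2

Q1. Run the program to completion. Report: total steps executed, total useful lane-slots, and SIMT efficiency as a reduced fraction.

Answer: 5 steps, 63 useful, 63/80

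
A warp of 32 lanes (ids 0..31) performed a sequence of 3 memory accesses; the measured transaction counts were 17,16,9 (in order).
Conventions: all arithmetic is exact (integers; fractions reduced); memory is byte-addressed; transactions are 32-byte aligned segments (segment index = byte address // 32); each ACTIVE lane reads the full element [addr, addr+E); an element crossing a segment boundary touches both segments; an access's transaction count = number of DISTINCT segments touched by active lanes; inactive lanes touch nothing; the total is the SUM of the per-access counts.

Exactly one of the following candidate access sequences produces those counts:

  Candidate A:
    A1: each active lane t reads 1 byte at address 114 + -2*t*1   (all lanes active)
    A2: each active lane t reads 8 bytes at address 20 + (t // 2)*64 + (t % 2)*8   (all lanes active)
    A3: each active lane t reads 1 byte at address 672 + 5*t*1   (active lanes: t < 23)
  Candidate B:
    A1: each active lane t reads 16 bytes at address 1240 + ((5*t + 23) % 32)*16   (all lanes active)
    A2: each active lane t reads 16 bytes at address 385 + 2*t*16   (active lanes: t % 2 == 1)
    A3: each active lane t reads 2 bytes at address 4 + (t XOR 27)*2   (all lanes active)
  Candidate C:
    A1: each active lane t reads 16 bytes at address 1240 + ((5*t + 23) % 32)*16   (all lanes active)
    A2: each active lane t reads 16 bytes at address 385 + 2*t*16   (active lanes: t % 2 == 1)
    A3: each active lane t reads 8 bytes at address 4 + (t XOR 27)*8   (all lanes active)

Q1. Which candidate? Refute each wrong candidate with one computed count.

A: A1 gives 3 transactions, not 17
B: A3 gives 3 transactions, not 9
C: all counts match (17,16,9)

Answer: C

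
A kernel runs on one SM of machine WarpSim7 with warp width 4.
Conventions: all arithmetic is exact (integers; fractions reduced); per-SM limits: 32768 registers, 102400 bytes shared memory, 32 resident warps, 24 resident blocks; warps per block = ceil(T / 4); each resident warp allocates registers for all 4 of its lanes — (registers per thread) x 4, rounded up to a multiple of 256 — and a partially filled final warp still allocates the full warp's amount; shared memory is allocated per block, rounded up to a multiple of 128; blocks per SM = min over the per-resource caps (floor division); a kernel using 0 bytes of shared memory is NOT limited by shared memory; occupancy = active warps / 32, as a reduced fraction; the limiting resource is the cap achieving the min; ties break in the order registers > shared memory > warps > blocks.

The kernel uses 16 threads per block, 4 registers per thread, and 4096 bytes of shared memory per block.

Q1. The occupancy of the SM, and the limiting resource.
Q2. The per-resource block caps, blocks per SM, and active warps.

Answer: occupancy 1, limited by warps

registers: 32 blocks
shared memory: 25 blocks
warps: 8 blocks
blocks: 24 blocks

Answer: 8 blocks, 32 active warps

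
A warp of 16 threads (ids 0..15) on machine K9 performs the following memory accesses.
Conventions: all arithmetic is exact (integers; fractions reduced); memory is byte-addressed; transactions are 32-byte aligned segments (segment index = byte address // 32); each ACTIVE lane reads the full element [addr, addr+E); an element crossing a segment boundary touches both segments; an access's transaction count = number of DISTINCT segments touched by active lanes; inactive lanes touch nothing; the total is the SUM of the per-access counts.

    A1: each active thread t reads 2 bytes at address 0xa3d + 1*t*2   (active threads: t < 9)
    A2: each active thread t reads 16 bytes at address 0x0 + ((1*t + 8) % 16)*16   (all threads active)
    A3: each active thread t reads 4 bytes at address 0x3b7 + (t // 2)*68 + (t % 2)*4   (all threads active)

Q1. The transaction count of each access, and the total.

A1: 2 transactions
A2: 8 transactions
A3: 10 transactions

Answer: 2,8,10; total 20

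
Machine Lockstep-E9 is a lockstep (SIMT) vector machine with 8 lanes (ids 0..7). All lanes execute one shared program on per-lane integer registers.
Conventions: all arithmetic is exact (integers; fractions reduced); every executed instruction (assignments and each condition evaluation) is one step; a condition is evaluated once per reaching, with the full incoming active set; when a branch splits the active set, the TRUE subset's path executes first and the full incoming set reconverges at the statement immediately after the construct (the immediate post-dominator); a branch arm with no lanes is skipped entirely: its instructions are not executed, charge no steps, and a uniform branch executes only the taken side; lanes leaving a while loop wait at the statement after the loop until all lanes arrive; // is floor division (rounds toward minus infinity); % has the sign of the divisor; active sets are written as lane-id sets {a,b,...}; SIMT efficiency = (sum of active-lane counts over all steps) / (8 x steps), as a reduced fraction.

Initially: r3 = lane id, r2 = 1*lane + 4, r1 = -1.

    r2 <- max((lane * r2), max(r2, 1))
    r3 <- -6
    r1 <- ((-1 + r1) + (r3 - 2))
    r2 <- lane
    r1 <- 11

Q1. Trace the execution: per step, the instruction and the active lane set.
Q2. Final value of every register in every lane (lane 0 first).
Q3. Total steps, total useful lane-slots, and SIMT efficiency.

step 0: r2 <- max((lane * r2), max(r2, 1)) {0,1,2,3,4,5,6,7}
step 1: r3 <- -6                     {0,1,2,3,4,5,6,7}
step 2: r1 <- ((-1 + r1) + (r3 - 2)) {0,1,2,3,4,5,6,7}
step 3: r2 <- lane                   {0,1,2,3,4,5,6,7}
step 4: r1 <- 11                     {0,1,2,3,4,5,6,7}

Answer: 5 steps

r3: -6,-6,-6,-6,-6,-6,-6,-6
r2: 0,1,2,3,4,5,6,7
r1: 11,11,11,11,11,11,11,11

steps = 5; useful = 40; efficiency = 40/40 = 1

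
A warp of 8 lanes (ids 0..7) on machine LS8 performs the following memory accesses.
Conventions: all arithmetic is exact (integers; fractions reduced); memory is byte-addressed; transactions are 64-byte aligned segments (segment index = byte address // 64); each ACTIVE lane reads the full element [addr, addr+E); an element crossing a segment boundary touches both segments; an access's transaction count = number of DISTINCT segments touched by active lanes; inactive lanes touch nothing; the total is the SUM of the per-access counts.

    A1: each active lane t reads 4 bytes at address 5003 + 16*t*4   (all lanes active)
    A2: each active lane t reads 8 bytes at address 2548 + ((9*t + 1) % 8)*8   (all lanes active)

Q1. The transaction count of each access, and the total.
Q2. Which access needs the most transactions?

A1: 8 transactions
A2: 2 transactions

Answer: 8,2; total 10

Answer: A1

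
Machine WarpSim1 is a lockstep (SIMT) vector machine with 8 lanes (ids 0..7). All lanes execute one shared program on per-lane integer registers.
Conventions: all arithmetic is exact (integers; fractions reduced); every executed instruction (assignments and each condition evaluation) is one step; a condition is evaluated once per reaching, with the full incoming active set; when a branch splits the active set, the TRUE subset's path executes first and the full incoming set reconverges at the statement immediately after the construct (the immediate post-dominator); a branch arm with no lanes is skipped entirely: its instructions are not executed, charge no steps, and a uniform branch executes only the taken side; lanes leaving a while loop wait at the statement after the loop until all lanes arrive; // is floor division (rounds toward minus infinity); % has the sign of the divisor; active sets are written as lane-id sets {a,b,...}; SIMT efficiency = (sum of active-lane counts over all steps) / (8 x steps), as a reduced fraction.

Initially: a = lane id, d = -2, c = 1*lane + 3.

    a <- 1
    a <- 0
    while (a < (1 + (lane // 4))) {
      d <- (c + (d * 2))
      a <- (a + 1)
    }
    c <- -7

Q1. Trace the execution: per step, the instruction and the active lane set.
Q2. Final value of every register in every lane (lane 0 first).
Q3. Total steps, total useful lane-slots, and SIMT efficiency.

step 0: a <- 1                       {0,1,2,3,4,5,6,7}
step 1: a <- 0                       {0,1,2,3,4,5,6,7}
step 2: eval (a < (1 + (lane // 4))) {0,1,2,3,4,5,6,7}
step 3: d <- (c + (d * 2))           {0,1,2,3,4,5,6,7}
step 4: a <- (a + 1)                 {0,1,2,3,4,5,6,7}
step 5: eval (a < (1 + (lane // 4))) {0,1,2,3,4,5,6,7}
step 6: d <- (c + (d * 2))           {4,5,6,7}
step 7: a <- (a + 1)                 {4,5,6,7}
step 8: eval (a < (1 + (lane // 4))) {4,5,6,7}
step 9: c <- -7                      {0,1,2,3,4,5,6,7}

Answer: 10 steps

a: 1,1,1,1,2,2,2,2
d: -1,0,1,2,13,16,19,22
c: -7,-7,-7,-7,-7,-7,-7,-7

steps = 10; useful = 68; efficiency = 68/80 = 17/20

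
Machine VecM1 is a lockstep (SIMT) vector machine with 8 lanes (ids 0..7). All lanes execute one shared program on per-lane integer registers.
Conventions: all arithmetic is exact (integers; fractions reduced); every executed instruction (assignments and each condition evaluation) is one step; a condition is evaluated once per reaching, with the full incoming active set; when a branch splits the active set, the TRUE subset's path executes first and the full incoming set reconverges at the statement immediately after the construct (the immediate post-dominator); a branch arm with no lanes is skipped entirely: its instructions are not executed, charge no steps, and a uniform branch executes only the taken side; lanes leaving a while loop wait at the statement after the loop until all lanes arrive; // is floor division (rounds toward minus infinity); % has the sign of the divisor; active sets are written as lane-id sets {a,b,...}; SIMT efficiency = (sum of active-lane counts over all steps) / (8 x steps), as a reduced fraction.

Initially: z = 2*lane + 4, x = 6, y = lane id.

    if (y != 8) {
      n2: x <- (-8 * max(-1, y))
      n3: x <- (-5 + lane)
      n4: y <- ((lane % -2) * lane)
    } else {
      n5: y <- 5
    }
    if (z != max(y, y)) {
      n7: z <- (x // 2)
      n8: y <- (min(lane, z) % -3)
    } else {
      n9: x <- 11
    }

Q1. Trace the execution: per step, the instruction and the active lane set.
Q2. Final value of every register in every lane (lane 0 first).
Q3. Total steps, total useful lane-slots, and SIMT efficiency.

step 0: eval (y != 8)                {0,1,2,3,4,5,6,7}
step 1: x <- (-8 * max(-1, y))       {0,1,2,3,4,5,6,7}
step 2: x <- (-5 + lane)             {0,1,2,3,4,5,6,7}
step 3: y <- ((lane % -2) * lane)    {0,1,2,3,4,5,6,7}
step 4: eval (z != max(y, y))        {0,1,2,3,4,5,6,7}
step 5: z <- (x // 2)                {0,1,2,3,4,5,6,7}
step 6: y <- (min(lane, z) % -3)     {0,1,2,3,4,5,6,7}

Answer: 7 steps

z: -3,-2,-2,-1,-1,0,0,1
x: -5,-4,-3,-2,-1,0,1,2
y: 0,-2,-2,-1,-1,0,0,-2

steps = 7; useful = 56; efficiency = 56/56 = 1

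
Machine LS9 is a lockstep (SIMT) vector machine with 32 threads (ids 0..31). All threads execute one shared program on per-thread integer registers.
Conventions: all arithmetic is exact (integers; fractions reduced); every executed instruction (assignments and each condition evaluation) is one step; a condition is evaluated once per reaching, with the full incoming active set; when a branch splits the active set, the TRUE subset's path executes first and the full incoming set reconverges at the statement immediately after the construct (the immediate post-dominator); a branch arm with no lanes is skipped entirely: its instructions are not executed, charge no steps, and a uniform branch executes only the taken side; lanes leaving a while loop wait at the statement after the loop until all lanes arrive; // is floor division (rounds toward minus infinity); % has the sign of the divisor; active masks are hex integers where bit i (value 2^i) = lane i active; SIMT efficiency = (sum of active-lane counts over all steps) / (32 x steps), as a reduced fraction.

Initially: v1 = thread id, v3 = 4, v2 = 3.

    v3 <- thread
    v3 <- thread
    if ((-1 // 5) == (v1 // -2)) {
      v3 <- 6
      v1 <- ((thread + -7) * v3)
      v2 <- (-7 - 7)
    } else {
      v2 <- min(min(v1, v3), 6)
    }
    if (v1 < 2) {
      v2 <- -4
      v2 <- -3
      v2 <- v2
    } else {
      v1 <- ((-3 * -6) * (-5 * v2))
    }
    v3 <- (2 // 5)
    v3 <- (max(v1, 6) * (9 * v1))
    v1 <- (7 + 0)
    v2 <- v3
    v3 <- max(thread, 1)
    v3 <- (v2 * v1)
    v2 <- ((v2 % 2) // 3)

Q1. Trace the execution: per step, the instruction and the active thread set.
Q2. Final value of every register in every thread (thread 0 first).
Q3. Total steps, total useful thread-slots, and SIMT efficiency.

step 0: v3 <- thread                 0xffffffff
step 1: v3 <- thread                 0xffffffff
step 2: eval ((-1 // 5) == (v1 // -2)) 0xffffffff
step 3: v3 <- 6                      0x00000006
step 4: v1 <- ((thread + -7) * v3)   0x00000006
step 5: v2 <- (-7 - 7)               0x00000006
step 6: v2 <- min(min(v1, v3), 6)    0xfffffff9
step 7: eval (v1 < 2)                0xffffffff
step 8: v2 <- -4                     0x00000007
step 9: v2 <- -3                     0x00000007
step 10: v2 <- v2                     0x00000007
step 11: v1 <- ((-3 * -6) * (-5 * v2)) 0xfffffff8
step 12: v3 <- (2 // 5)               0xffffffff
step 13: v3 <- (max(v1, 6) * (9 * v1)) 0xffffffff
step 14: v1 <- (7 + 0)                0xffffffff
step 15: v2 <- v3                     0xffffffff
step 16: v3 <- max(thread, 1)         0xffffffff
step 17: v3 <- (v2 * v1)              0xffffffff
step 18: v2 <- ((v2 % 2) // 3)        0xffffffff

Answer: 19 steps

v1: 7,7,7,7,7,7,7,7,7,7,7,7,7,7,7,7,7,7,7,7,7,7,7,7,7,7,7,7,7,7,7,7
v3: 0,-13608,-11340,-102060,-136080,-170100,-204120,-204120,-204120,-204120,-204120,-204120,-204120,-204120,-204120,-204120,-204120,-204120,-204120,-204120,-204120,-204120,-204120,-204120,-204120,-204120,-204120,-204120,-204120,-204120,-204120,-204120
v2: 0,0,0,0,0,0,0,0,0,0,0,0,0,0,0,0,0,0,0,0,0,0,0,0,0,0,0,0,0,0,0,0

steps = 19; useful = 426; efficiency = 426/608 = 213/304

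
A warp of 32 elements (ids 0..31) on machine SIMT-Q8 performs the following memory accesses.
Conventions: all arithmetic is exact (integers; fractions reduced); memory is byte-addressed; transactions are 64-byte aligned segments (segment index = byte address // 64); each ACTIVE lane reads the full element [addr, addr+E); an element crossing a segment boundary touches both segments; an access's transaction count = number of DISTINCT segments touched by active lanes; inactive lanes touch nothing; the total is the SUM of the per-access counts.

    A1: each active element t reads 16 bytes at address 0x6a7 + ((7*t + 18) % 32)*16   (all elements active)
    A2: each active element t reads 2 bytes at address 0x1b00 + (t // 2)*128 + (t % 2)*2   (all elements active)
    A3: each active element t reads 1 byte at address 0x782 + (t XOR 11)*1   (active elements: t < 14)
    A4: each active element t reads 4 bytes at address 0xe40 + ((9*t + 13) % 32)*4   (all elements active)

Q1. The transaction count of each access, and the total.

A1: 9 transactions
A2: 16 transactions
A3: 1 transaction
A4: 2 transactions

Answer: 9,16,1,2; total 28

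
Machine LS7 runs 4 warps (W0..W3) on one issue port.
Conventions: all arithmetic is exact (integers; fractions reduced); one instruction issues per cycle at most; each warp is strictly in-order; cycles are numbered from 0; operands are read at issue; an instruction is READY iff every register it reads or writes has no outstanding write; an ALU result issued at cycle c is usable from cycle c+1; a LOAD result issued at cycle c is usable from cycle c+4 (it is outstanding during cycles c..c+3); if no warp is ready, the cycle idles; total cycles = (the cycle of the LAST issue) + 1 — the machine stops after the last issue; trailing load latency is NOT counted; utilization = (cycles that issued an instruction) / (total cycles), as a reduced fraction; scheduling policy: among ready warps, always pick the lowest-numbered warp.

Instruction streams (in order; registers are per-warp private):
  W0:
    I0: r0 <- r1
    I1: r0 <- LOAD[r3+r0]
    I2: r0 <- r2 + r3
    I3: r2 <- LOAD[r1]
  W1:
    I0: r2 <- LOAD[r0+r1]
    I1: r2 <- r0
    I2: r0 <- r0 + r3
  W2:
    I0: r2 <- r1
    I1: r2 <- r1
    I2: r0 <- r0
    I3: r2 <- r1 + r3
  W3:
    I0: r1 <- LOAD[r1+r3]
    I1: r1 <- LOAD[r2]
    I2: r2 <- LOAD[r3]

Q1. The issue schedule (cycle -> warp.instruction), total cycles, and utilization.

cycle 0: W0.I0
cycle 1: W0.I1
cycle 2: W1.I0
cycle 3: W2.I0
cycle 4: W2.I1
cycle 5: W0.I2
cycle 6: W0.I3
cycle 7: W1.I1
cycle 8: W1.I2
cycle 9: W2.I2
cycle 10: W2.I3
cycle 11: W3.I0
cycle 12: idle
cycle 13: idle
cycle 14: idle
cycle 15: W3.I1
cycle 16: W3.I2

Answer: 17 cycles, utilization 14/17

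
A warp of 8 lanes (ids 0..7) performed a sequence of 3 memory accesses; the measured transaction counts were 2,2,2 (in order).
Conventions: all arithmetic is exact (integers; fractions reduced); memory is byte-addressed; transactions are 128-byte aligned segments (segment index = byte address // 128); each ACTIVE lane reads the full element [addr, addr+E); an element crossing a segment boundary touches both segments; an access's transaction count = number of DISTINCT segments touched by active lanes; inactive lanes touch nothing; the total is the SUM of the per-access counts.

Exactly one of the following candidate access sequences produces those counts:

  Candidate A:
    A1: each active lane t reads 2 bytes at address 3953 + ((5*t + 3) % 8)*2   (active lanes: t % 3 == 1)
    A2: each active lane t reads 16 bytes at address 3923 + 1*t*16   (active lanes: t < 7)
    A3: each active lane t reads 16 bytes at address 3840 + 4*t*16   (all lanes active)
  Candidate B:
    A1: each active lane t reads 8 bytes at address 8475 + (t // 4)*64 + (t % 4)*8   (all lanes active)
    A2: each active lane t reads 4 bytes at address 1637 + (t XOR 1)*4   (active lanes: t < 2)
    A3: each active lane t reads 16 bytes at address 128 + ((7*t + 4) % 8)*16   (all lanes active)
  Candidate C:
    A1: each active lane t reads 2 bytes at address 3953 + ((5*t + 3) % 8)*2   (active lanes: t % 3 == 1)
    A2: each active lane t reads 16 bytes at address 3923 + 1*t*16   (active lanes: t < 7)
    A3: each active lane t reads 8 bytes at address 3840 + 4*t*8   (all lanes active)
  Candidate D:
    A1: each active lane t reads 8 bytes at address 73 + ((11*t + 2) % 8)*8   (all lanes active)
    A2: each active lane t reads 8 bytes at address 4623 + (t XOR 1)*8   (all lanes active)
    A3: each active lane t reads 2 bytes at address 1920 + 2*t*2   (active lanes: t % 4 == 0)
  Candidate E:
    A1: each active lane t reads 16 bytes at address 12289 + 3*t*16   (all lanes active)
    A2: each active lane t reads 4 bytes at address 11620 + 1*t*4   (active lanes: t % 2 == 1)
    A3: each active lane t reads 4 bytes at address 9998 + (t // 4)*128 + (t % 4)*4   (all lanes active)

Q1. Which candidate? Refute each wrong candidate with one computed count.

A: A3 gives 4 transactions, not 2
B: A1 gives 1 transaction, not 2
D: A2 gives 1 transaction, not 2
E: A1 gives 3 transactions, not 2
C: all counts match (2,2,2)

Answer: C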